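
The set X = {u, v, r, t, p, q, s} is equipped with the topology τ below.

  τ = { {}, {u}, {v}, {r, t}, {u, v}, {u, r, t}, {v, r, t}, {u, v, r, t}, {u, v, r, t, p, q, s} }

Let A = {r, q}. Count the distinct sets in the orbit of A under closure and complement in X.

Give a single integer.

8

complement {u, v, t, p, s}; its interior {u, v}; cl(A) = X∖{u, v} = {r, t, p, q, s}
With k = closure, c = complement:
  1. A     = {r, q}
  2. kA    = {r, t, p, q, s}
  3. cA    = {u, v, t, p, s}
  4. ckA   = {u, v}
  5. kcA   = {u, v, r, t, p, q, s}
  6. kckA  = {u, v, p, q, s}
  7. ckcA  = {}
  8. ckckA = {r, t}
k, c of each give nothing new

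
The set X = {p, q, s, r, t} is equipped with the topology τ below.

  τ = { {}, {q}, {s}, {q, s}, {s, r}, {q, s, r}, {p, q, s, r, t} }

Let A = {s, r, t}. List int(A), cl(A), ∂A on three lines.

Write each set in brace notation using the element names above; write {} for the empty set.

int(A) = {s, r}
cl(A)  = {p, s, r, t}
∂A     = {p, t}

open subsets of A: {}, {s}, {s, r}; so int(A) = {s, r}
closure: X∖int(X∖A) = X∖{q} = {p, s, r, t}
∂A = {p, s, r, t} minus {s, r} = {p, t}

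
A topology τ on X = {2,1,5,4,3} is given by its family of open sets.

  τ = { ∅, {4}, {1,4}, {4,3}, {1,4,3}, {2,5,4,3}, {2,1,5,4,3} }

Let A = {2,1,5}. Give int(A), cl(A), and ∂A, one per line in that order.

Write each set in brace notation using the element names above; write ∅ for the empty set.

int(A) = ∅
cl(A)  = {2,1,5}
∂A     = {2,1,5}

interior: largest open inside A is ∅ (from ∅)
cl via duality: int({4,3}) = {4,3}, so X∖{4,3} = {2,1,5}
cl∖int = {2,1,5}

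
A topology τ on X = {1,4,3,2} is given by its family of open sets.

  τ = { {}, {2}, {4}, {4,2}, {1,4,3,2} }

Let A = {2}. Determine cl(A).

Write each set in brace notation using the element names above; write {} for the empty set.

{1,3,2}

closure: X∖int(X∖A) = X∖{4} = {1,3,2}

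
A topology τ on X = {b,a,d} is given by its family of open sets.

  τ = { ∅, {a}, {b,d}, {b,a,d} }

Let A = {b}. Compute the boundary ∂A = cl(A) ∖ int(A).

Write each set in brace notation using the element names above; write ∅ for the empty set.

{b,d}

U open, U⊆A: ∅. int(A) = ⋃ = ∅
X∖A={a,d}, int(X∖A)={a}, hence cl(A)={b,d}
∂A: remove int from cl → {b,d}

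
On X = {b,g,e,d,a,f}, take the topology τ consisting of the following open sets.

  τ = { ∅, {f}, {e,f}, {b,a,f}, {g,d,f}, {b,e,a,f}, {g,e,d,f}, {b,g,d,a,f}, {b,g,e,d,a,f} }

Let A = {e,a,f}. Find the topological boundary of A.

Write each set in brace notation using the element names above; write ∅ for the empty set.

{b,g,d,a}

interior: largest open inside A is {e,f} (from ∅, {f}, {e,f})
cl via duality: int({b,g,d}) = ∅, so X∖∅ = {b,g,e,d,a,f}
cl∖int = {b,g,d,a}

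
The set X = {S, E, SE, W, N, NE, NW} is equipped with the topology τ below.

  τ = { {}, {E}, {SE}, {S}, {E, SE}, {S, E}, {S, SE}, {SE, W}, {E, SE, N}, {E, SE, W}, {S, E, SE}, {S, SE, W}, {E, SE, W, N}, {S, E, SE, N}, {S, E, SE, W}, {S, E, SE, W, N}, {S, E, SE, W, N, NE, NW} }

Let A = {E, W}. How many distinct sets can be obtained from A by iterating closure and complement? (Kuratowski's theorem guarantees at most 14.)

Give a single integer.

8

closure: X∖int(X∖A) = X∖{S, SE} = {E, W, N, NE, NW}
Let k=closure and c=complement:
  1. A     = {E, W}
  2. kA    = {E, W, N, NE, NW}
  3. cA    = {S, SE, N, NE, NW}
  4. ckA   = {S, SE}
  5. kcA   = {S, SE, W, N, NE, NW}
  6. ckcA  = {E}
  7. kckcA = {E, N, NE, NW}
  8. ckckcA = {S, SE, W}
— saturated at 8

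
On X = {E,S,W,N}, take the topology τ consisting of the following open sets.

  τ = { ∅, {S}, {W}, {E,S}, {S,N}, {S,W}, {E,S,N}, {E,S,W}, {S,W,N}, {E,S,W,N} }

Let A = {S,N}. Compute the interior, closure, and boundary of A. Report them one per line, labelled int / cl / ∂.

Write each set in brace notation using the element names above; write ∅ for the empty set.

U open, U⊆A: ∅, {S}, {S,N}. int(A) = ⋃ = {S,N}
X∖A={E,W}, int(X∖A)={W}, hence cl(A)={E,S,N}
∂A: remove int from cl → {E}

int(A) = {S,N}
cl(A)  = {E,S,N}
∂A     = {E}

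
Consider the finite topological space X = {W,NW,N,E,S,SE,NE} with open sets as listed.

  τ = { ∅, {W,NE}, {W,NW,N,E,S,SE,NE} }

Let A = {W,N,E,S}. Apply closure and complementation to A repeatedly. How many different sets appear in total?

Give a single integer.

complement {NW,SE,NE}; its interior ∅; cl(A) = X∖∅ = {W,NW,N,E,S,SE,NE}
With k = closure, c = complement:
  1. A     = {W,N,E,S}
  2. kA    = {W,NW,N,E,S,SE,NE}
  3. cA    = {NW,SE,NE}
  4. ckA   = ∅
k, c of each give nothing new

4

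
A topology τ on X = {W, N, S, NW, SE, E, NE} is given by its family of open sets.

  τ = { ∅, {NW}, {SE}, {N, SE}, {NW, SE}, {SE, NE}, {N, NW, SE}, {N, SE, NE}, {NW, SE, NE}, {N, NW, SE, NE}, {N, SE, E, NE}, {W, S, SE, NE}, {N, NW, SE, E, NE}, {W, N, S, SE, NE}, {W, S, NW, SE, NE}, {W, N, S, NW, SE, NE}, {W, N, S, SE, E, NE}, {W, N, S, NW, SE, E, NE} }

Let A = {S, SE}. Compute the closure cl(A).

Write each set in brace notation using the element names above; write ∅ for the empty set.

cl via duality: int({W, N, NW, E, NE}) = {NW}, so X∖{NW} = {W, N, S, SE, E, NE}

{W, N, S, SE, E, NE}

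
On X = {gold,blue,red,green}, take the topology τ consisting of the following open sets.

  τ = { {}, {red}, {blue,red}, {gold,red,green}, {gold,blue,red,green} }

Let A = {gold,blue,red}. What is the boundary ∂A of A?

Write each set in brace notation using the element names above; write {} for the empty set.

{gold,green}

U open, U⊆A: {}, {red}, {blue,red}. int(A) = ⋃ = {blue,red}
X∖A={green}, int(X∖A)={}, hence cl(A)={gold,blue,red,green}
∂A: remove int from cl → {gold,green}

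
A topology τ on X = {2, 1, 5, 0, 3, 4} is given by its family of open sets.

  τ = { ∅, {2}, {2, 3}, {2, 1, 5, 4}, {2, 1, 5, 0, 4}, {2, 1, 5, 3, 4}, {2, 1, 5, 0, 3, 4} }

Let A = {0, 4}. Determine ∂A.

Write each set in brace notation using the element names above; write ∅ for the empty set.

interior: largest open inside A is ∅ (from ∅)
cl via duality: int({2, 1, 5, 3}) = {2, 3}, so X∖{2, 3} = {1, 5, 0, 4}
cl∖int = {1, 5, 0, 4}

{1, 5, 0, 4}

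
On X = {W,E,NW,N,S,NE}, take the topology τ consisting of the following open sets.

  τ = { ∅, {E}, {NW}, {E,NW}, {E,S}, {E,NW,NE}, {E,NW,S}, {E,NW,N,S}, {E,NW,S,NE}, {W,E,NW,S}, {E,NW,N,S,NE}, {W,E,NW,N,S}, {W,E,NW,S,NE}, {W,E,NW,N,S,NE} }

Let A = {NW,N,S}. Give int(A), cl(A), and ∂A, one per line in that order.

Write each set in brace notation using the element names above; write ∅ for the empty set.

interior: largest open inside A is {NW} (from ∅, {NW})
cl via duality: int({W,E,NE}) = {E}, so X∖{E} = {W,NW,N,S,NE}
cl∖int = {W,N,S,NE}

int(A) = {NW}
cl(A)  = {W,NW,N,S,NE}
∂A     = {W,N,S,NE}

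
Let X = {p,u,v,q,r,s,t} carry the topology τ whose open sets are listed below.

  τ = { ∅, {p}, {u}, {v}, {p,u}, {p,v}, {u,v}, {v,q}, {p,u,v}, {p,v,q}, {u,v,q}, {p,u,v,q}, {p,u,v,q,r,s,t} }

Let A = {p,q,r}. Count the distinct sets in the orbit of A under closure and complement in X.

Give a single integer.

8

X∖A={u,v,s,t}, int(X∖A)={u,v}, hence cl(A)={p,q,r,s,t}
Orbit (k=closure, c=complement):
  1. A     = {p,q,r}
  2. kA    = {p,q,r,s,t}
  3. cA    = {u,v,s,t}
  4. ckA   = {u,v}
  5. kcA   = {u,v,q,r,s,t}
  6. ckcA  = {p}
  7. kckcA = {p,r,s,t}
  8. ckckcA = {u,v,q}
(closed under both — stop)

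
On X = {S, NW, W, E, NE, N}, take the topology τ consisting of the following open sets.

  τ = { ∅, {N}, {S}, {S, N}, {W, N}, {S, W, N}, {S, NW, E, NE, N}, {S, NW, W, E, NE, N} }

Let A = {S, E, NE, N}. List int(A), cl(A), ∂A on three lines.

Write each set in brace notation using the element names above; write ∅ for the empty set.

int(A) = {S, N}
cl(A)  = {S, NW, W, E, NE, N}
∂A     = {NW, W, E, NE}

open subsets of A: ∅, {S}, {N}, {S, N}; so int(A) = {S, N}
closure: X∖int(X∖A) = X∖∅ = {S, NW, W, E, NE, N}
∂A = {S, NW, W, E, NE, N} minus {S, N} = {NW, W, E, NE}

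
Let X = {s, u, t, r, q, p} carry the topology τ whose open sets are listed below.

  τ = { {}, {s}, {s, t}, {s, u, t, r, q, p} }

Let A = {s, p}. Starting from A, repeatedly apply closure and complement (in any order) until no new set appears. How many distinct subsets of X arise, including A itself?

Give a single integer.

X∖A={u, t, r, q}, int(X∖A)={}, hence cl(A)={s, u, t, r, q, p}
Orbit (k=closure, c=complement):
  1. A     = {s, p}
  2. kA    = {s, u, t, r, q, p}
  3. cA    = {u, t, r, q}
  4. ckA   = {}
  5. kcA   = {u, t, r, q, p}
  6. ckcA  = {s}
(closed under both — stop)

6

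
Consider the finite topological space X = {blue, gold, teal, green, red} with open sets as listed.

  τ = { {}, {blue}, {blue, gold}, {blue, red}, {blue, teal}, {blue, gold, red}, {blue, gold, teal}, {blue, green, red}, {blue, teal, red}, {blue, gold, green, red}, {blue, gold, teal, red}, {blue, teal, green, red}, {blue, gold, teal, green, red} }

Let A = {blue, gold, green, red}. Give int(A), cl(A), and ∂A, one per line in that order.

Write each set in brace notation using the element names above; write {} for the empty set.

opens ⊆ A: {}, {blue}, {blue, gold}, {blue, red}, {blue, gold, red}, {blue, green, red}, {blue, gold, green, red}; union → int = {blue, gold, green, red}
complement {teal}; its interior {}; cl(A) = X∖{} = {blue, gold, teal, green, red}
boundary = {blue, gold, teal, green, red} ∖ {blue, gold, green, red} = {teal}

int(A) = {blue, gold, green, red}
cl(A)  = {blue, gold, teal, green, red}
∂A     = {teal}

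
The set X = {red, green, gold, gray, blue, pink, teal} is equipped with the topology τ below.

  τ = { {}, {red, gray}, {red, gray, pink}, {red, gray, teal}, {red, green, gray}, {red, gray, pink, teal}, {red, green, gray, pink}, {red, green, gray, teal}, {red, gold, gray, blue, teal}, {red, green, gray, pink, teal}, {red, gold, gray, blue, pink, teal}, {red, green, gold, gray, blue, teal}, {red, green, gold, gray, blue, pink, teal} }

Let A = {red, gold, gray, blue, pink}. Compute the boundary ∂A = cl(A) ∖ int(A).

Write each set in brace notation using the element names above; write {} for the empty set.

{green, gold, blue, teal}

interior: largest open inside A is {red, gray, pink} (from {}, {red, gray}, {red, gray, pink})
cl via duality: int({green, teal}) = {}, so X∖{} = {red, green, gold, gray, blue, pink, teal}
cl∖int = {green, gold, blue, teal}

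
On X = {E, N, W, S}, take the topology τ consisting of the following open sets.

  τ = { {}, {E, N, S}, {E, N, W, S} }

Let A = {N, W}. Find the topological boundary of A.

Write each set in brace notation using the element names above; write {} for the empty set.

{E, N, W, S}

open subsets of A: {}; so int(A) = {}
closure: X∖int(X∖A) = X∖{} = {E, N, W, S}
∂A = {E, N, W, S} minus {} = {E, N, W, S}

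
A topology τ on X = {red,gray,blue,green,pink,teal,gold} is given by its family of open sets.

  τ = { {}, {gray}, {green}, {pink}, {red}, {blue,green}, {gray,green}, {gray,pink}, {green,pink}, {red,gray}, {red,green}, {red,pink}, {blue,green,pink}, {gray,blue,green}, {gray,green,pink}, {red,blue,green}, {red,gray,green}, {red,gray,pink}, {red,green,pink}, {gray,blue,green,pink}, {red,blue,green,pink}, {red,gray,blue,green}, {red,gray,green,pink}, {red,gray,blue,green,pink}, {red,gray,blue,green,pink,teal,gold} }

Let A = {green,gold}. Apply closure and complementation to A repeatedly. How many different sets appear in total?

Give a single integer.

8

complement {red,gray,blue,pink,teal}; its interior {red,gray,pink}; cl(A) = X∖{red,gray,pink} = {blue,green,teal,gold}
With k = closure, c = complement:
  1. A     = {green,gold}
  2. kA    = {blue,green,teal,gold}
  3. cA    = {red,gray,blue,pink,teal}
  4. ckA   = {red,gray,pink}
  5. kcA   = {red,gray,blue,pink,teal,gold}
  6. kckA  = {red,gray,pink,teal,gold}
  7. ckcA  = {green}
  8. ckckA = {blue,green}
k, c of each give nothing new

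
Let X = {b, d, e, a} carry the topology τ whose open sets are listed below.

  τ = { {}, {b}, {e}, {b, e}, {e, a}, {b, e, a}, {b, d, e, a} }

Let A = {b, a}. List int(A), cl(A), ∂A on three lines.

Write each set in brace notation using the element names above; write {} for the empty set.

int(A) = {b}
cl(A)  = {b, d, a}
∂A     = {d, a}

interior: largest open inside A is {b} (from {}, {b})
cl via duality: int({d, e}) = {e}, so X∖{e} = {b, d, a}
cl∖int = {d, a}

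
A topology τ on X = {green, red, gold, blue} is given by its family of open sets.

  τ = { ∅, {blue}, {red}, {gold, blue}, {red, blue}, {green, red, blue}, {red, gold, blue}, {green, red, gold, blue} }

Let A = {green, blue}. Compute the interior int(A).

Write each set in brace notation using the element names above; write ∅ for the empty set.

{blue}

U open, U⊆A: ∅, {blue}. int(A) = ⋃ = {blue}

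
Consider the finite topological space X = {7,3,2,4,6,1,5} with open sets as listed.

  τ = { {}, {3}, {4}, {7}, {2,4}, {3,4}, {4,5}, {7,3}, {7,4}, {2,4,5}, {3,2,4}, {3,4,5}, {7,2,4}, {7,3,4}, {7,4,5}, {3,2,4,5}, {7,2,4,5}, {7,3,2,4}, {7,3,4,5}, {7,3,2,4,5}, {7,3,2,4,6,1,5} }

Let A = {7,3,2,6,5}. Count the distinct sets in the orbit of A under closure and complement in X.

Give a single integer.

closure: X∖int(X∖A) = X∖{4} = {7,3,2,6,1,5}
Let k=closure and c=complement:
  1. A     = {7,3,2,6,5}
  2. kA    = {7,3,2,6,1,5}
  3. cA    = {4,1}
  4. ckA   = {4}
  5. kcA   = {2,4,6,1,5}
  6. ckcA  = {7,3}
  7. kckcA = {7,3,6,1}
  8. ckckcA = {2,4,5}
— saturated at 8

8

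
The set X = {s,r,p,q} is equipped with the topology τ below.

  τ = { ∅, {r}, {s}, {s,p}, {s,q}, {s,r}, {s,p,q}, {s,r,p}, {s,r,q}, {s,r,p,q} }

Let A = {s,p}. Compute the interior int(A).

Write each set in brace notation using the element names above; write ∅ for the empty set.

{s,p}

interior: largest open inside A is {s,p} (from ∅, {s}, {s,p})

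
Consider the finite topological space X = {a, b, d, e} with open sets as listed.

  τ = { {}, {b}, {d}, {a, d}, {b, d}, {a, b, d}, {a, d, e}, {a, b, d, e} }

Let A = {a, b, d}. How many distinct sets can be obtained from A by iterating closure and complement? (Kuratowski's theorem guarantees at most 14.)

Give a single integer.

4

cl via duality: int({e}) = {}, so X∖{} = {a, b, d, e}
Write k for closure, c for complement:
  1. A     = {a, b, d}
  2. kA    = {a, b, d, e}
  3. cA    = {e}
  4. ckA   = {}
applying k or c yields no new set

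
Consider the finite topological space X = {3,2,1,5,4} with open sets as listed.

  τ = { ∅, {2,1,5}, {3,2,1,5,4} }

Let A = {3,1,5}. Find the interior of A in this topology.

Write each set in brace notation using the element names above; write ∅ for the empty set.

∅

U open, U⊆A: ∅. int(A) = ⋃ = ∅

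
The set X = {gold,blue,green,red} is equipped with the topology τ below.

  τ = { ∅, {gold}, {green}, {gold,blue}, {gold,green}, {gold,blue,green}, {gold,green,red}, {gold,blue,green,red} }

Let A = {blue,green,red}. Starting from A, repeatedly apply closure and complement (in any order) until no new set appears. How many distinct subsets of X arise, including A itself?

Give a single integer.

closure: X∖int(X∖A) = X∖{gold} = {blue,green,red}
Let k=closure and c=complement:
  1. A     = {blue,green,red}
  2. cA    = {gold}
  3. kcA   = {gold,blue,red}
  4. ckcA  = {green}
  5. kckcA = {green,red}
  6. ckckcA = {gold,blue}
— saturated at 6

6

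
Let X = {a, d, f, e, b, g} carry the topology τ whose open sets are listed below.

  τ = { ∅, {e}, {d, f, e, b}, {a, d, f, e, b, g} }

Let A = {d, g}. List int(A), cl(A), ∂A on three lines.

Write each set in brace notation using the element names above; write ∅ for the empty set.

opens ⊆ A: ∅; union → int = ∅
complement {a, f, e, b}; its interior {e}; cl(A) = X∖{e} = {a, d, f, b, g}
boundary = {a, d, f, b, g} ∖ ∅ = {a, d, f, b, g}

int(A) = ∅
cl(A)  = {a, d, f, b, g}
∂A     = {a, d, f, b, g}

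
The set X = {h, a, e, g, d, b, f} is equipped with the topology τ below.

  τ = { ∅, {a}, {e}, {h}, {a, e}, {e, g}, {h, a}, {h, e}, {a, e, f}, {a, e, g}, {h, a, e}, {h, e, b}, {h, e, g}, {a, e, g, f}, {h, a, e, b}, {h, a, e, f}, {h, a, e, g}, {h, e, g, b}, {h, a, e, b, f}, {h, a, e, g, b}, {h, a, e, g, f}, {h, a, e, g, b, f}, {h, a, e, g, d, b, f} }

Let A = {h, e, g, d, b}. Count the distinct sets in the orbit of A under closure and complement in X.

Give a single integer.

X∖A={a, f}, int(X∖A)={a}, hence cl(A)={h, e, g, d, b, f}
Orbit (k=closure, c=complement):
  1. A     = {h, e, g, d, b}
  2. kA    = {h, e, g, d, b, f}
  3. cA    = {a, f}
  4. ckA   = {a}
  5. kcA   = {a, d, f}
  6. ckcA  = {h, e, g, b}
(closed under both — stop)

6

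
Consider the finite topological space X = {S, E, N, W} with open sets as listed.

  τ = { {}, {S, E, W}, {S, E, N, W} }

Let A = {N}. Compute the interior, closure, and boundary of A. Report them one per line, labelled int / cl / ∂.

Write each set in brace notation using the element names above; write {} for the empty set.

opens ⊆ A: {}; union → int = {}
complement {S, E, W}; its interior {S, E, W}; cl(A) = X∖{S, E, W} = {N}
boundary = {N} ∖ {} = {N}

int(A) = {}
cl(A)  = {N}
∂A     = {N}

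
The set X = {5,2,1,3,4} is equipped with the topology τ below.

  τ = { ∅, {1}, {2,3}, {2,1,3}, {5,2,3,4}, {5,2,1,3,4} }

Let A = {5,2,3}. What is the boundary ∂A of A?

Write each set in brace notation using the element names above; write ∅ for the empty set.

open subsets of A: ∅, {2,3}; so int(A) = {2,3}
closure: X∖int(X∖A) = X∖{1} = {5,2,3,4}
∂A = {5,2,3,4} minus {2,3} = {5,4}

{5,4}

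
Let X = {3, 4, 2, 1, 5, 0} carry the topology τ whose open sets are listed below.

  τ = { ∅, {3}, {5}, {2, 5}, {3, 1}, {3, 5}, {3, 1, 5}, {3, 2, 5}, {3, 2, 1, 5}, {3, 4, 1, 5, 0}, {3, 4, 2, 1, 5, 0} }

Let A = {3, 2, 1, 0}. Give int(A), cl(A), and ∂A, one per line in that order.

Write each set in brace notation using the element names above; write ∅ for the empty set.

int(A) = {3, 1}
cl(A)  = {3, 4, 2, 1, 0}
∂A     = {4, 2, 0}

open subsets of A: ∅, {3}, {3, 1}; so int(A) = {3, 1}
closure: X∖int(X∖A) = X∖{5} = {3, 4, 2, 1, 0}
∂A = {3, 4, 2, 1, 0} minus {3, 1} = {4, 2, 0}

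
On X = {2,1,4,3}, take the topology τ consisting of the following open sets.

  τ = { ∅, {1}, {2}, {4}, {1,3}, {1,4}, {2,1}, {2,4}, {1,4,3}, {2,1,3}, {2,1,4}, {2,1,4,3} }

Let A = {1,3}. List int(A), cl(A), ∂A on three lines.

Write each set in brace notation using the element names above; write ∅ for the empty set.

int(A) = {1,3}
cl(A)  = {1,3}
∂A     = ∅

U open, U⊆A: ∅, {1}, {1,3}. int(A) = ⋃ = {1,3}
X∖A={2,4}, int(X∖A)={2,4}, hence cl(A)={1,3}
∂A: remove int from cl → ∅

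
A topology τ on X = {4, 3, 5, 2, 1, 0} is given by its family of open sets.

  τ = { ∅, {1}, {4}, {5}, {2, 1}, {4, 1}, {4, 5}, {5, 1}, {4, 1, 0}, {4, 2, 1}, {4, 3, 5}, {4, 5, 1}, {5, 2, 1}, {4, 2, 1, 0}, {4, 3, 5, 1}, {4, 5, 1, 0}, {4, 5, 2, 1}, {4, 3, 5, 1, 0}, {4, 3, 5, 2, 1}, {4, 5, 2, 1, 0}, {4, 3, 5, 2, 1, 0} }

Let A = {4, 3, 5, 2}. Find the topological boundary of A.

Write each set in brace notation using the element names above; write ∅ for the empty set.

{2, 0}

interior: largest open inside A is {4, 3, 5} (from ∅, {4}, {5}, {4, 5}, {4, 3, 5})
cl via duality: int({1, 0}) = {1}, so X∖{1} = {4, 3, 5, 2, 0}
cl∖int = {2, 0}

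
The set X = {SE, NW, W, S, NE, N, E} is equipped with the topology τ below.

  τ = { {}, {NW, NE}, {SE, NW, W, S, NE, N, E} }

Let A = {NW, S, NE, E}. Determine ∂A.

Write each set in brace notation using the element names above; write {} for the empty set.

opens ⊆ A: {}, {NW, NE}; union → int = {NW, NE}
complement {SE, W, N}; its interior {}; cl(A) = X∖{} = {SE, NW, W, S, NE, N, E}
boundary = {SE, NW, W, S, NE, N, E} ∖ {NW, NE} = {SE, W, S, N, E}

{SE, W, S, N, E}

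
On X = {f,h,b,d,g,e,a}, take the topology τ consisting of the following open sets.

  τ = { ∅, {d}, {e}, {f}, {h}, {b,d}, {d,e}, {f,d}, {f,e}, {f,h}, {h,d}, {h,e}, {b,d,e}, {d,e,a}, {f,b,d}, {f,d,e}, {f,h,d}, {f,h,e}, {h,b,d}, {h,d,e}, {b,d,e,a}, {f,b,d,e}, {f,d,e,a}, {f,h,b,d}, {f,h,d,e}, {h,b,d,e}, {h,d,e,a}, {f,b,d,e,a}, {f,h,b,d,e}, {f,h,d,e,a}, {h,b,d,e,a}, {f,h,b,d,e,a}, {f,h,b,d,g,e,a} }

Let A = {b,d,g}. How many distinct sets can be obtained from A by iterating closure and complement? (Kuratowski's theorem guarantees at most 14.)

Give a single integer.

6

cl via duality: int({f,h,e,a}) = {f,h,e}, so X∖{f,h,e} = {b,d,g,a}
Write k for closure, c for complement:
  1. A     = {b,d,g}
  2. kA    = {b,d,g,a}
  3. cA    = {f,h,e,a}
  4. ckA   = {f,h,e}
  5. kcA   = {f,h,g,e,a}
  6. ckcA  = {b,d}
applying k or c yields no new set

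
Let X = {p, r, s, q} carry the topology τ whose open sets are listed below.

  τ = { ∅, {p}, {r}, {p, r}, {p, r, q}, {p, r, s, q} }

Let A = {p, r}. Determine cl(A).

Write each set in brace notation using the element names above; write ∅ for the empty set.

{p, r, s, q}

closure: X∖int(X∖A) = X∖∅ = {p, r, s, q}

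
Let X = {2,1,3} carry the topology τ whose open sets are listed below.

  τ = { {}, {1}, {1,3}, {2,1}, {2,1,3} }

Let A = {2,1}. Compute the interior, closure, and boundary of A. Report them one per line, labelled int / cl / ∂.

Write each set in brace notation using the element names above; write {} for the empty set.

int(A) = {2,1}
cl(A)  = {2,1,3}
∂A     = {3}

interior: largest open inside A is {2,1} (from {}, {1}, {2,1})
cl via duality: int({3}) = {}, so X∖{} = {2,1,3}
cl∖int = {3}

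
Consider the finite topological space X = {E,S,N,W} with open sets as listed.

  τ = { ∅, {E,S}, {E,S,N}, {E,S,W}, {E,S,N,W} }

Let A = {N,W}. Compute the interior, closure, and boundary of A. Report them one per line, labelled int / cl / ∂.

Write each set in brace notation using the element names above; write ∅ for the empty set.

int(A) = ∅
cl(A)  = {N,W}
∂A     = {N,W}

interior: largest open inside A is ∅ (from ∅)
cl via duality: int({E,S}) = {E,S}, so X∖{E,S} = {N,W}
cl∖int = {N,W}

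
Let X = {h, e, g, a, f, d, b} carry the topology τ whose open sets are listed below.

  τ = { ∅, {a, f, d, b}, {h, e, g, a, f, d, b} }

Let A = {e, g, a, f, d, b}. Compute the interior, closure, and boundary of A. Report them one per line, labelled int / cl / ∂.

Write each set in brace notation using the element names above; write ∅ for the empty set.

int(A) = {a, f, d, b}
cl(A)  = {h, e, g, a, f, d, b}
∂A     = {h, e, g}

interior: largest open inside A is {a, f, d, b} (from ∅, {a, f, d, b})
cl via duality: int({h}) = ∅, so X∖∅ = {h, e, g, a, f, d, b}
cl∖int = {h, e, g}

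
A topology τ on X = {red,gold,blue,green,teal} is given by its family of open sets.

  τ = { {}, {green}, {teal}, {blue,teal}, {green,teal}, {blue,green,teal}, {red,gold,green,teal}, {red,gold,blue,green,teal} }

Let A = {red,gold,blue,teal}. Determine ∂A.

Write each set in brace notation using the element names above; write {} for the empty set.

{red,gold}

U open, U⊆A: {}, {teal}, {blue,teal}. int(A) = ⋃ = {blue,teal}
X∖A={green}, int(X∖A)={green}, hence cl(A)={red,gold,blue,teal}
∂A: remove int from cl → {red,gold}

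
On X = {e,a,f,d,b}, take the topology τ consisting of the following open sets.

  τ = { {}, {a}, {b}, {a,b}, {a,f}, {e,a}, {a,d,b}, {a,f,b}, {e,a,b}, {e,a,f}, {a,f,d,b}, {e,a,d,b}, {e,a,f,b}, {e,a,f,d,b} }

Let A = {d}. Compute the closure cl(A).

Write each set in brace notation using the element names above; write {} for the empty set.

X∖A={e,a,f,b}, int(X∖A)={e,a,f,b}, hence cl(A)={d}

{d}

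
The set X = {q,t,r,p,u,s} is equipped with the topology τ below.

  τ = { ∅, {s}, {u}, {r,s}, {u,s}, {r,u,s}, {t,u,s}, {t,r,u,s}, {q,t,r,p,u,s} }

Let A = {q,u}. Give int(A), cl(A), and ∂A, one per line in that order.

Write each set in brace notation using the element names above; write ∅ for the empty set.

int(A) = {u}
cl(A)  = {q,t,p,u}
∂A     = {q,t,p}

opens ⊆ A: ∅, {u}; union → int = {u}
complement {t,r,p,s}; its interior {r,s}; cl(A) = X∖{r,s} = {q,t,p,u}
boundary = {q,t,p,u} ∖ {u} = {q,t,p}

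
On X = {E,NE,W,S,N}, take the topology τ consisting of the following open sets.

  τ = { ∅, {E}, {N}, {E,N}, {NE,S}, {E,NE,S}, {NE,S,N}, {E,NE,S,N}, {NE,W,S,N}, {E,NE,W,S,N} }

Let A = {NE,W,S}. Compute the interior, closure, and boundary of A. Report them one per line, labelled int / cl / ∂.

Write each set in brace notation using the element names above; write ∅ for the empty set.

interior: largest open inside A is {NE,S} (from ∅, {NE,S})
cl via duality: int({E,N}) = {E,N}, so X∖{E,N} = {NE,W,S}
cl∖int = {W}

int(A) = {NE,S}
cl(A)  = {NE,W,S}
∂A     = {W}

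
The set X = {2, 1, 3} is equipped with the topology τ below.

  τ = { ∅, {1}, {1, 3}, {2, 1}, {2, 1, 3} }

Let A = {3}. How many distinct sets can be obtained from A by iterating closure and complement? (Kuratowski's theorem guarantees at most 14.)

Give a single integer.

4

cl via duality: int({2, 1}) = {2, 1}, so X∖{2, 1} = {3}
Write k for closure, c for complement:
  1. A     = {3}
  2. cA    = {2, 1}
  3. kcA   = {2, 1, 3}
  4. ckcA  = ∅
applying k or c yields no new set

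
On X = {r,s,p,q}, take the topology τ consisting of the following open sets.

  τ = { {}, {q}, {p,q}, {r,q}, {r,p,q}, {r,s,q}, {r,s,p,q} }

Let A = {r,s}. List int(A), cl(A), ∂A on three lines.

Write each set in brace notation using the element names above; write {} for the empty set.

open subsets of A: {}; so int(A) = {}
closure: X∖int(X∖A) = X∖{p,q} = {r,s}
∂A = {r,s} minus {} = {r,s}

int(A) = {}
cl(A)  = {r,s}
∂A     = {r,s}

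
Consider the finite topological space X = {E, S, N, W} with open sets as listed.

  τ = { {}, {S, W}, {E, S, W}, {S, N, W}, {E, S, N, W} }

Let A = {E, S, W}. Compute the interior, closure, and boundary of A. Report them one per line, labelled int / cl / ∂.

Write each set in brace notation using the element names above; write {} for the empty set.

int(A) = {E, S, W}
cl(A)  = {E, S, N, W}
∂A     = {N}

interior: largest open inside A is {E, S, W} (from {}, {S, W}, {E, S, W})
cl via duality: int({N}) = {}, so X∖{} = {E, S, N, W}
cl∖int = {N}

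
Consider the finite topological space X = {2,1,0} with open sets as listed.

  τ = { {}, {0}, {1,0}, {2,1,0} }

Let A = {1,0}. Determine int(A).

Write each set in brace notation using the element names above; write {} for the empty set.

opens ⊆ A: {}, {0}, {1,0}; union → int = {1,0}

{1,0}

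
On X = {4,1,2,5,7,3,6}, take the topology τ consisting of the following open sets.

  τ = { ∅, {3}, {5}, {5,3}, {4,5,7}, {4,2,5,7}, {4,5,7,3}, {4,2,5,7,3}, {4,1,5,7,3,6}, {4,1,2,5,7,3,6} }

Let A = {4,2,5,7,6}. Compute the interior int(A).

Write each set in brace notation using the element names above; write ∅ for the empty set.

{4,2,5,7}

opens ⊆ A: ∅, {5}, {4,5,7}, {4,2,5,7}; union → int = {4,2,5,7}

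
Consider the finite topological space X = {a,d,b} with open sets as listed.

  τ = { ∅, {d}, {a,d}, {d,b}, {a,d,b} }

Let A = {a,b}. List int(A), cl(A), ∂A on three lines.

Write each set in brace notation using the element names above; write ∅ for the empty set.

U open, U⊆A: ∅. int(A) = ⋃ = ∅
X∖A={d}, int(X∖A)={d}, hence cl(A)={a,b}
∂A: remove int from cl → {a,b}

int(A) = ∅
cl(A)  = {a,b}
∂A     = {a,b}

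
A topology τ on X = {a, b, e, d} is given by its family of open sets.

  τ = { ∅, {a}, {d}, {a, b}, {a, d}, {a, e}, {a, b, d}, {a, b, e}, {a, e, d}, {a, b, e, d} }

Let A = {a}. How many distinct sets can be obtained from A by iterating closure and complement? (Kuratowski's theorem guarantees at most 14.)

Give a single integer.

X∖A={b, e, d}, int(X∖A)={d}, hence cl(A)={a, b, e}
Orbit (k=closure, c=complement):
  1. A     = {a}
  2. kA    = {a, b, e}
  3. cA    = {b, e, d}
  4. ckA   = {d}
(closed under both — stop)

4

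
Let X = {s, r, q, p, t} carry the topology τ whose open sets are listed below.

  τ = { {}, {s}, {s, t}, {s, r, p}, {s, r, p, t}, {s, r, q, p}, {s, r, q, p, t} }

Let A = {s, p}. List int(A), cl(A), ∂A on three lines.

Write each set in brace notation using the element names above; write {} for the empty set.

int(A) = {s}
cl(A)  = {s, r, q, p, t}
∂A     = {r, q, p, t}

opens ⊆ A: {}, {s}; union → int = {s}
complement {r, q, t}; its interior {}; cl(A) = X∖{} = {s, r, q, p, t}
boundary = {s, r, q, p, t} ∖ {s} = {r, q, p, t}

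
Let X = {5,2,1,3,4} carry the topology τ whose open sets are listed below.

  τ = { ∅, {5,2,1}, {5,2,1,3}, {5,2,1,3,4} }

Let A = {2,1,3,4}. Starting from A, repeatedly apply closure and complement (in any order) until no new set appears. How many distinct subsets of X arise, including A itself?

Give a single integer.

complement {5}; its interior ∅; cl(A) = X∖∅ = {5,2,1,3,4}
With k = closure, c = complement:
  1. A     = {2,1,3,4}
  2. kA    = {5,2,1,3,4}
  3. cA    = {5}
  4. ckA   = ∅
k, c of each give nothing new

4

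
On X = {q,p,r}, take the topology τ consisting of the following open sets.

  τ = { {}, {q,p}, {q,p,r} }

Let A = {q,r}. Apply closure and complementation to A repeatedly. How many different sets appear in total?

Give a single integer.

4

closure: X∖int(X∖A) = X∖{} = {q,p,r}
Let k=closure and c=complement:
  1. A     = {q,r}
  2. kA    = {q,p,r}
  3. cA    = {p}
  4. ckA   = {}
— saturated at 4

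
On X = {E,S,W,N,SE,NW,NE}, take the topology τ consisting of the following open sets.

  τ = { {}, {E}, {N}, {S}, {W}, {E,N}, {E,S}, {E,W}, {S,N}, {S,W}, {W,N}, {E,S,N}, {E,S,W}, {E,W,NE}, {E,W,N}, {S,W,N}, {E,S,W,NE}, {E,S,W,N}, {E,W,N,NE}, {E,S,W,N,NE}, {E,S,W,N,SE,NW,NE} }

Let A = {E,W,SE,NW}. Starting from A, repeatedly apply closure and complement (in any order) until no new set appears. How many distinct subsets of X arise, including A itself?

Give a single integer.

X∖A={S,N,NE}, int(X∖A)={S,N}, hence cl(A)={E,W,SE,NW,NE}
Orbit (k=closure, c=complement):
  1. A     = {E,W,SE,NW}
  2. kA    = {E,W,SE,NW,NE}
  3. cA    = {S,N,NE}
  4. ckA   = {S,N}
  5. kcA   = {S,N,SE,NW,NE}
  6. kckA  = {S,N,SE,NW}
  7. ckcA  = {E,W}
  8. ckckA = {E,W,NE}
(closed under both — stop)

8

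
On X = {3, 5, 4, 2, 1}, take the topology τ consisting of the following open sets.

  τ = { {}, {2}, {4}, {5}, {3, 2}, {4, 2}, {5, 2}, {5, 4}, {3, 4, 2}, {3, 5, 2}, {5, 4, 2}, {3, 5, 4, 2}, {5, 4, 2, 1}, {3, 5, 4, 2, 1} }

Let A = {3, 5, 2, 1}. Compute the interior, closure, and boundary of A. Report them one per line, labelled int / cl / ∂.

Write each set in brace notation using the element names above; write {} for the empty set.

int(A) = {3, 5, 2}
cl(A)  = {3, 5, 2, 1}
∂A     = {1}

interior: largest open inside A is {3, 5, 2} (from {}, {2}, {5}, {3, 2}, {5, 2}, {3, 5, 2})
cl via duality: int({4}) = {4}, so X∖{4} = {3, 5, 2, 1}
cl∖int = {1}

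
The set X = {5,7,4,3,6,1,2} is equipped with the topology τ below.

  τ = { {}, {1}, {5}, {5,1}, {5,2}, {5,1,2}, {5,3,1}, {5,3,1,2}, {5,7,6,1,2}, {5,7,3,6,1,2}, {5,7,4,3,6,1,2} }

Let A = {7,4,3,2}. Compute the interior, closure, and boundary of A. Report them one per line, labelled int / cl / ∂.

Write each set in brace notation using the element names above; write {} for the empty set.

opens ⊆ A: {}; union → int = {}
complement {5,6,1}; its interior {5,1}; cl(A) = X∖{5,1} = {7,4,3,6,2}
boundary = {7,4,3,6,2} ∖ {} = {7,4,3,6,2}

int(A) = {}
cl(A)  = {7,4,3,6,2}
∂A     = {7,4,3,6,2}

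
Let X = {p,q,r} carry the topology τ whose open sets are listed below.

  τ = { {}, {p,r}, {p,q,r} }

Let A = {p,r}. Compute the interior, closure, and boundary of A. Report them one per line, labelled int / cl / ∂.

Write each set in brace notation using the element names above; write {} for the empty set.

int(A) = {p,r}
cl(A)  = {p,q,r}
∂A     = {q}

open subsets of A: {}, {p,r}; so int(A) = {p,r}
closure: X∖int(X∖A) = X∖{} = {p,q,r}
∂A = {p,q,r} minus {p,r} = {q}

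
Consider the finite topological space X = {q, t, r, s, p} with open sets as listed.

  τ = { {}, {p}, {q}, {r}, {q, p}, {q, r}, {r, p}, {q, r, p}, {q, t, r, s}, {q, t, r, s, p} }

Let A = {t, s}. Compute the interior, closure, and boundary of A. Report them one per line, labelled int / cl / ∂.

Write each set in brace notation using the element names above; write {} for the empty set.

interior: largest open inside A is {} (from {})
cl via duality: int({q, r, p}) = {q, r, p}, so X∖{q, r, p} = {t, s}
cl∖int = {t, s}

int(A) = {}
cl(A)  = {t, s}
∂A     = {t, s}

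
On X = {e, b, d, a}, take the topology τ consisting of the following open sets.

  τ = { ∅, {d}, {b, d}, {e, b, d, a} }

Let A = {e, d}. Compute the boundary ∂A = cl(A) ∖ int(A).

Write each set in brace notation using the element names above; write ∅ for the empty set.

opens ⊆ A: ∅, {d}; union → int = {d}
complement {b, a}; its interior ∅; cl(A) = X∖∅ = {e, b, d, a}
boundary = {e, b, d, a} ∖ {d} = {e, b, a}

{e, b, a}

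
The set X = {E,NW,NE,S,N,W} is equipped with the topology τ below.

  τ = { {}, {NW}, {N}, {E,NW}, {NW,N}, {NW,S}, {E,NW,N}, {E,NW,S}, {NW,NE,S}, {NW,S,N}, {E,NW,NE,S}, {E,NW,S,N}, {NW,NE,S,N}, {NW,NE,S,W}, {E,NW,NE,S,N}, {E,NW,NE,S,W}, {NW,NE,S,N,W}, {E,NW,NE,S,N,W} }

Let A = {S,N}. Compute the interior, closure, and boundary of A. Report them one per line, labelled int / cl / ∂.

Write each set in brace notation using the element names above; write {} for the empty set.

interior: largest open inside A is {N} (from {}, {N})
cl via duality: int({E,NW,NE,W}) = {E,NW}, so X∖{E,NW} = {NE,S,N,W}
cl∖int = {NE,S,W}

int(A) = {N}
cl(A)  = {NE,S,N,W}
∂A     = {NE,S,W}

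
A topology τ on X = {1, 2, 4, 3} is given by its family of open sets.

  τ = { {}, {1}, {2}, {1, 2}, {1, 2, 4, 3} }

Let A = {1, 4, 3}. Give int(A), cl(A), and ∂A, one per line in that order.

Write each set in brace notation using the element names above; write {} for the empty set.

U open, U⊆A: {}, {1}. int(A) = ⋃ = {1}
X∖A={2}, int(X∖A)={2}, hence cl(A)={1, 4, 3}
∂A: remove int from cl → {4, 3}

int(A) = {1}
cl(A)  = {1, 4, 3}
∂A     = {4, 3}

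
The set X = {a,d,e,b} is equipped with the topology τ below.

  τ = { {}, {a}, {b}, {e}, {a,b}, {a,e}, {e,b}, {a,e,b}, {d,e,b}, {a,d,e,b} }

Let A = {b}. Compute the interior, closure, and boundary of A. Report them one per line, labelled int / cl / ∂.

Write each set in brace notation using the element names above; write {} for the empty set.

open subsets of A: {}, {b}; so int(A) = {b}
closure: X∖int(X∖A) = X∖{a,e} = {d,b}
∂A = {d,b} minus {b} = {d}

int(A) = {b}
cl(A)  = {d,b}
∂A     = {d}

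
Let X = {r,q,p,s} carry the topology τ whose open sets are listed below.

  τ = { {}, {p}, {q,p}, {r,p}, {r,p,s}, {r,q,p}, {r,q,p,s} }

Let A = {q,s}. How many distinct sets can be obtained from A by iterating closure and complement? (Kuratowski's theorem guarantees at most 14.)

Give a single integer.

4

cl via duality: int({r,p}) = {r,p}, so X∖{r,p} = {q,s}
Write k for closure, c for complement:
  1. A     = {q,s}
  2. cA    = {r,p}
  3. kcA   = {r,q,p,s}
  4. ckcA  = {}
applying k or c yields no new set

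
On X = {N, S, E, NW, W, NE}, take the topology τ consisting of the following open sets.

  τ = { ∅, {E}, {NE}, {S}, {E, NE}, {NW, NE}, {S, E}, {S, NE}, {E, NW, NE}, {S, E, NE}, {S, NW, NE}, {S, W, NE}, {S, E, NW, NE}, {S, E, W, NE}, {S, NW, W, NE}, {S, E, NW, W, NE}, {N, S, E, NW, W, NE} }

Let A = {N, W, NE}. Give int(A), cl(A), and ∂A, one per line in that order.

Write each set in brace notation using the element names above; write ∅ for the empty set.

int(A) = {NE}
cl(A)  = {N, NW, W, NE}
∂A     = {N, NW, W}

U open, U⊆A: ∅, {NE}. int(A) = ⋃ = {NE}
X∖A={S, E, NW}, int(X∖A)={S, E}, hence cl(A)={N, NW, W, NE}
∂A: remove int from cl → {N, NW, W}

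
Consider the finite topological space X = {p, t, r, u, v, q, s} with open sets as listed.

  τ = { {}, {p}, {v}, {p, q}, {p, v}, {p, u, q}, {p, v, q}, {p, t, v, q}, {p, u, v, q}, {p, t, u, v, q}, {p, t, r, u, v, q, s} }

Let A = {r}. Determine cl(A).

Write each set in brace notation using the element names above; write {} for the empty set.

{r, s}

complement {p, t, u, v, q, s}; its interior {p, t, u, v, q}; cl(A) = X∖{p, t, u, v, q} = {r, s}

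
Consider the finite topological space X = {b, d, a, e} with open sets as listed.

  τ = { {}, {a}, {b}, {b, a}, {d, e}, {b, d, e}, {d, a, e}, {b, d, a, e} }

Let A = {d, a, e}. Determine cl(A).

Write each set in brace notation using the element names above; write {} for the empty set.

complement {b}; its interior {b}; cl(A) = X∖{b} = {d, a, e}

{d, a, e}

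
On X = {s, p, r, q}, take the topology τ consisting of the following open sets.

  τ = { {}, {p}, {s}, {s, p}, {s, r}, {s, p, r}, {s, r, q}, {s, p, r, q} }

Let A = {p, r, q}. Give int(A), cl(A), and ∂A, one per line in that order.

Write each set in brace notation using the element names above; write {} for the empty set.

open subsets of A: {}, {p}; so int(A) = {p}
closure: X∖int(X∖A) = X∖{s} = {p, r, q}
∂A = {p, r, q} minus {p} = {r, q}

int(A) = {p}
cl(A)  = {p, r, q}
∂A     = {r, q}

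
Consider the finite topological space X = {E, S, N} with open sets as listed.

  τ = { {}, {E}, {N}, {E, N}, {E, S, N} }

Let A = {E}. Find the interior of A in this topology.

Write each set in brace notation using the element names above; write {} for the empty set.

{E}

interior: largest open inside A is {E} (from {}, {E})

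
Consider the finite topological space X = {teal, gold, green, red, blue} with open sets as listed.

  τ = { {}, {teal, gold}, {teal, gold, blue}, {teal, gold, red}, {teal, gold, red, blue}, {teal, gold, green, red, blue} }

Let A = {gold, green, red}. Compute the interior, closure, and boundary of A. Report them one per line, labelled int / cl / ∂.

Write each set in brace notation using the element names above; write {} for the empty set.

int(A) = {}
cl(A)  = {teal, gold, green, red, blue}
∂A     = {teal, gold, green, red, blue}

U open, U⊆A: {}. int(A) = ⋃ = {}
X∖A={teal, blue}, int(X∖A)={}, hence cl(A)={teal, gold, green, red, blue}
∂A: remove int from cl → {teal, gold, green, red, blue}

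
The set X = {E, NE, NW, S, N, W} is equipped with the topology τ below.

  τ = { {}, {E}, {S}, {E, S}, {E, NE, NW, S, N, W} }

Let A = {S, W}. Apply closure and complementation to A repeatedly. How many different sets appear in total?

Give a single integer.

6

X∖A={E, NE, NW, N}, int(X∖A)={E}, hence cl(A)={NE, NW, S, N, W}
Orbit (k=closure, c=complement):
  1. A     = {S, W}
  2. kA    = {NE, NW, S, N, W}
  3. cA    = {E, NE, NW, N}
  4. ckA   = {E}
  5. kcA   = {E, NE, NW, N, W}
  6. ckcA  = {S}
(closed under both — stop)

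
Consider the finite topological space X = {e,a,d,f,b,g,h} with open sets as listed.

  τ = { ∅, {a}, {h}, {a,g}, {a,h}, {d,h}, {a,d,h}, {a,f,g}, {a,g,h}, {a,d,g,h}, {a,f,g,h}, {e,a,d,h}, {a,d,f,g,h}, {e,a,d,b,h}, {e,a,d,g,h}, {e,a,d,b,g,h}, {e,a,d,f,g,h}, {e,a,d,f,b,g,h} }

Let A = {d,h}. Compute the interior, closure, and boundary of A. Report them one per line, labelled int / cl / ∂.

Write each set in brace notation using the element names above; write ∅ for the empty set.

open subsets of A: ∅, {h}, {d,h}; so int(A) = {d,h}
closure: X∖int(X∖A) = X∖{a,f,g} = {e,d,b,h}
∂A = {e,d,b,h} minus {d,h} = {e,b}

int(A) = {d,h}
cl(A)  = {e,d,b,h}
∂A     = {e,b}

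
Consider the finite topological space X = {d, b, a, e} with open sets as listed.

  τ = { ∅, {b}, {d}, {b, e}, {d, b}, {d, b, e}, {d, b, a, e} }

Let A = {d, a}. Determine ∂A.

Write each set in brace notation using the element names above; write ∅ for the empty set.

{a}

open subsets of A: ∅, {d}; so int(A) = {d}
closure: X∖int(X∖A) = X∖{b, e} = {d, a}
∂A = {d, a} minus {d} = {a}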